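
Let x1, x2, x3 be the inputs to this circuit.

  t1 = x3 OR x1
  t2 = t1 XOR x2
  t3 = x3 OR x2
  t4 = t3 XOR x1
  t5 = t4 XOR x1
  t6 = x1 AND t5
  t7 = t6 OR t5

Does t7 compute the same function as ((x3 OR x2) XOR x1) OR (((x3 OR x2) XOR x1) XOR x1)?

No

t3 = x3 OR x2
t4 = t3 XOR x1 = (x3 OR x2) XOR x1
t5 = t4 XOR x1 = ((x3 OR x2) XOR x1) XOR x1
t6 = x1 AND t5 = x1 AND (((x3 OR x2) XOR x1) XOR x1)
t7 = t6 OR t5 = (x1 AND (((x3 OR x2) XOR x1) XOR x1)) OR (((x3 OR x2) XOR x1) XOR x1)
At x1=1, x2=0, x3=0: circuit gives 0, formula gives 1.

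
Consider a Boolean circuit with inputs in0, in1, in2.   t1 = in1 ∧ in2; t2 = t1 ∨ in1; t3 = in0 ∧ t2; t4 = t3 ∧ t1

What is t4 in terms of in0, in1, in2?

(in0 ∧ ((in1 ∧ in2) ∨ in1)) ∧ (in1 ∧ in2)

t1 = in1 ∧ in2
t2 = t1 ∨ in1 = (in1 ∧ in2) ∨ in1
t3 = in0 ∧ t2 = in0 ∧ ((in1 ∧ in2) ∨ in1)
t4 = t3 ∧ t1 = (in0 ∧ ((in1 ∧ in2) ∨ in1)) ∧ (in1 ∧ in2)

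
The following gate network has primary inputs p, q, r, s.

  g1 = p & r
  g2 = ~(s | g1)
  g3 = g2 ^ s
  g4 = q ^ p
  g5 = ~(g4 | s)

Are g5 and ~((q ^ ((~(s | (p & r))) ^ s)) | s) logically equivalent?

No

g4 = q ^ p
g5 = ~(g4 | s) = ~((q ^ p) | s)
At p=0, q=0, r=0, s=0: circuit gives 1, formula gives 0.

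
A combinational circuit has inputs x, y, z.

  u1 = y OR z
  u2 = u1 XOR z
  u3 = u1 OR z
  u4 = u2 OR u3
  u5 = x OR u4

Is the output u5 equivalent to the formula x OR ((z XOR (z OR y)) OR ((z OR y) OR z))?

Yes

u1 = y OR z
u2 = u1 XOR z = (y OR z) XOR z
u3 = u1 OR z = (y OR z) OR z
u4 = u2 OR u3 = ((y OR z) XOR z) OR ((y OR z) OR z)
u5 = x OR u4 = x OR (((y OR z) XOR z) OR ((y OR z) OR z))
At x=0, y=0, z=0: circuit gives 0, formula gives 0.
At x=0, y=0, z=1: circuit gives 1, formula gives 1.
Agrees on all 8 inputs.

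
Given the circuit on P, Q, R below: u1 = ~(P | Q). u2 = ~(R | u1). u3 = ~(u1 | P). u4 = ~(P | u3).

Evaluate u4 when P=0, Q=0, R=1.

1

u1 = ~(0 | 0) = 1
u3 = ~(1 | 0) = 0
u4 = ~(0 | 0) = 1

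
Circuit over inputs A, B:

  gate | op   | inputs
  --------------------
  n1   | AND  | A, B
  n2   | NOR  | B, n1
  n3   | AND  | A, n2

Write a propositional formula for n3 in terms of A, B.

A AND (B NOR (A AND B))

n1 = A AND B
n2 = B NOR n1 = B NOR (A AND B)
n3 = A AND n2 = A AND (B NOR (A AND B))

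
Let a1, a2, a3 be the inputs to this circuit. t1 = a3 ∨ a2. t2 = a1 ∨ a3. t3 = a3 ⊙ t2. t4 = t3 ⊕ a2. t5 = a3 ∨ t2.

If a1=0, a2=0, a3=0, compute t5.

t2 = 0 ∨ 0 = 0
t5 = 0 ∨ 0 = 0

0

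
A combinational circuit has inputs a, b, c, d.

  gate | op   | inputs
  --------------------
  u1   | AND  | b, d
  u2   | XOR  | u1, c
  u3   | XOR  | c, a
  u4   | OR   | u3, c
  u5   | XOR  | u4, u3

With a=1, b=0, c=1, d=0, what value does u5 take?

u3 = 1 XOR 1 = 0
u4 = 0 OR 1 = 1
u5 = 1 XOR 0 = 1

1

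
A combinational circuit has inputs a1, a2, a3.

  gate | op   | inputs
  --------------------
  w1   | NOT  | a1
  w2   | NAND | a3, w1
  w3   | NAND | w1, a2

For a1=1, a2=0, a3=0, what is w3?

1

w1 = NOT 1 = 0
w3 = 0 NAND 0 = 1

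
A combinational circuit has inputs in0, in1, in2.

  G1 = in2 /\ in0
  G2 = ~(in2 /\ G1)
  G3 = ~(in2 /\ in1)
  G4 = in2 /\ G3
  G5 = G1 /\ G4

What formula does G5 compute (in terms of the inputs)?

(in2 /\ in0) /\ (in2 /\ (~(in2 /\ in1)))

G1 = in2 /\ in0
G3 = ~(in2 /\ in1)
G4 = in2 /\ G3 = in2 /\ (~(in2 /\ in1))
G5 = G1 /\ G4 = (in2 /\ in0) /\ (in2 /\ (~(in2 /\ in1)))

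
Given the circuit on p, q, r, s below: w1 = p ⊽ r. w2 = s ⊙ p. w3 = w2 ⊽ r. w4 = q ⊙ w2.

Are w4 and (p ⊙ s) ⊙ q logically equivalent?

w2 = s ⊙ p
w4 = q ⊙ w2 = q ⊙ (s ⊙ p)
At p=0, q=0, r=0, s=0: circuit gives 0, formula gives 0.
At p=0, q=0, r=0, s=1: circuit gives 1, formula gives 1.
Agrees on all 16 inputs.

Yes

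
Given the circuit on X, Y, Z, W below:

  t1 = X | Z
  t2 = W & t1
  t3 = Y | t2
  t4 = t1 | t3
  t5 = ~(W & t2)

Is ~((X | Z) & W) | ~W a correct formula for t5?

t1 = X | Z
t2 = W & t1 = W & (X | Z)
t5 = ~(W & t2) = ~(W & (W & (X | Z)))
At X=0, Y=0, Z=1, W=1: circuit gives 0, formula gives 0.
At X=0, Y=0, Z=0, W=0: circuit gives 1, formula gives 1.
Agrees on all 16 inputs.

Yes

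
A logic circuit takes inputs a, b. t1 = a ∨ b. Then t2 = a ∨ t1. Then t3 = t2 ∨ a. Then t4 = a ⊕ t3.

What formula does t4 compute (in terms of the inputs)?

a ⊕ ((a ∨ (a ∨ b)) ∨ a)

t1 = a ∨ b
t2 = a ∨ t1 = a ∨ (a ∨ b)
t3 = t2 ∨ a = (a ∨ (a ∨ b)) ∨ a
t4 = a ⊕ t3 = a ⊕ ((a ∨ (a ∨ b)) ∨ a)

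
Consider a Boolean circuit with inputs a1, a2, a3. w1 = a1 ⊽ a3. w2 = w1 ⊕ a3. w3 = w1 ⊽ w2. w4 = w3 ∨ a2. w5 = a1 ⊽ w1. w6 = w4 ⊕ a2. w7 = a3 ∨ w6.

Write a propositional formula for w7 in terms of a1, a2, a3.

w1 = a1 ⊽ a3
w2 = w1 ⊕ a3 = (a1 ⊽ a3) ⊕ a3
w3 = w1 ⊽ w2 = (a1 ⊽ a3) ⊽ ((a1 ⊽ a3) ⊕ a3)
w4 = w3 ∨ a2 = ((a1 ⊽ a3) ⊽ ((a1 ⊽ a3) ⊕ a3)) ∨ a2
w6 = w4 ⊕ a2 = (((a1 ⊽ a3) ⊽ ((a1 ⊽ a3) ⊕ a3)) ∨ a2) ⊕ a2
w7 = a3 ∨ w6 = a3 ∨ ((((a1 ⊽ a3) ⊽ ((a1 ⊽ a3) ⊕ a3)) ∨ a2) ⊕ a2)

a3 ∨ ((((a1 ⊽ a3) ⊽ ((a1 ⊽ a3) ⊕ a3)) ∨ a2) ⊕ a2)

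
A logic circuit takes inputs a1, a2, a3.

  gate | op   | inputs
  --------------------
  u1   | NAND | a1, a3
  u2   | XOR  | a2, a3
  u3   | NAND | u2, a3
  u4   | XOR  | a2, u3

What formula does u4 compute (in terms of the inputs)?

u2 = a2 XOR a3
u3 = u2 NAND a3 = (a2 XOR a3) NAND a3
u4 = a2 XOR u3 = a2 XOR ((a2 XOR a3) NAND a3)

a2 XOR ((a2 XOR a3) NAND a3)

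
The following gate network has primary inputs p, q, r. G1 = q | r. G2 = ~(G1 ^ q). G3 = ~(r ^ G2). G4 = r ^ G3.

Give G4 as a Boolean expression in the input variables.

G1 = q | r
G2 = ~(G1 ^ q) = ~((q | r) ^ q)
G3 = ~(r ^ G2) = ~(r ^ (~((q | r) ^ q)))
G4 = r ^ G3 = r ^ (~(r ^ (~((q | r) ^ q))))

r ^ (~(r ^ (~((q | r) ^ q))))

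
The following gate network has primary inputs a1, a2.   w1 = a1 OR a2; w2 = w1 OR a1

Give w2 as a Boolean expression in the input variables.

w1 = a1 OR a2
w2 = w1 OR a1 = (a1 OR a2) OR a1

(a1 OR a2) OR a1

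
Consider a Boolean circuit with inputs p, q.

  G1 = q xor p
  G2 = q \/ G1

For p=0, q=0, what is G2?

G1 = 0 xor 0 = 0
G2 = 0 \/ 0 = 0

0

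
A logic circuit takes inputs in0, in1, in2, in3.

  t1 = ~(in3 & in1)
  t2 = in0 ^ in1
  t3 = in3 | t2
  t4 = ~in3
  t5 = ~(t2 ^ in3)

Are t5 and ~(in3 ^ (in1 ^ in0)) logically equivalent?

Yes

t2 = in0 ^ in1
t5 = ~(t2 ^ in3) = ~((in0 ^ in1) ^ in3)
At in0=0, in1=0, in2=0, in3=1: circuit gives 0, formula gives 0.
At in0=0, in1=0, in2=0, in3=0: circuit gives 1, formula gives 1.
Agrees on all 16 inputs.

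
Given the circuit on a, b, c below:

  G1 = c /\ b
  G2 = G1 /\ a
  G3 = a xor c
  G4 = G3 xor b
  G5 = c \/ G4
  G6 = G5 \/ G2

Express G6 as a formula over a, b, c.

G1 = c /\ b
G2 = G1 /\ a = (c /\ b) /\ a
G3 = a xor c
G4 = G3 xor b = (a xor c) xor b
G5 = c \/ G4 = c \/ ((a xor c) xor b)
G6 = G5 \/ G2 = (c \/ ((a xor c) xor b)) \/ ((c /\ b) /\ a)

(c \/ ((a xor c) xor b)) \/ ((c /\ b) /\ a)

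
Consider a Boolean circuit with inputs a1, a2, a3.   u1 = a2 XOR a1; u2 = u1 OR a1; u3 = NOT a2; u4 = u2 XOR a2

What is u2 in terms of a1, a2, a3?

(a2 XOR a1) OR a1

u1 = a2 XOR a1
u2 = u1 OR a1 = (a2 XOR a1) OR a1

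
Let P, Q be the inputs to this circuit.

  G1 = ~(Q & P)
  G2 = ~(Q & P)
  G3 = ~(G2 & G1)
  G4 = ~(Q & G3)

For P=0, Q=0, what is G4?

G1 = ~(0 & 0) = 1
G2 = ~(0 & 0) = 1
G3 = ~(1 & 1) = 0
G4 = ~(0 & 0) = 1

1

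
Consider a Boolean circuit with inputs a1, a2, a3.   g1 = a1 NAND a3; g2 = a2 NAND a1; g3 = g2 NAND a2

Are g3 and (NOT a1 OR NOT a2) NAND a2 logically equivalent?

g2 = a2 NAND a1
g3 = g2 NAND a2 = (a2 NAND a1) NAND a2
At a1=0, a2=1, a3=0: circuit gives 0, formula gives 0.
At a1=0, a2=0, a3=0: circuit gives 1, formula gives 1.
Agrees on all 8 inputs.

Yes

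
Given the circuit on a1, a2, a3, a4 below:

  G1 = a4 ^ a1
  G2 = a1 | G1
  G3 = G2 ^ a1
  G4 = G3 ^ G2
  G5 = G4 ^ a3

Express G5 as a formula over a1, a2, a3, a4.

G1 = a4 ^ a1
G2 = a1 | G1 = a1 | (a4 ^ a1)
G3 = G2 ^ a1 = (a1 | (a4 ^ a1)) ^ a1
G4 = G3 ^ G2 = ((a1 | (a4 ^ a1)) ^ a1) ^ (a1 | (a4 ^ a1))
G5 = G4 ^ a3 = (((a1 | (a4 ^ a1)) ^ a1) ^ (a1 | (a4 ^ a1))) ^ a3

(((a1 | (a4 ^ a1)) ^ a1) ^ (a1 | (a4 ^ a1))) ^ a3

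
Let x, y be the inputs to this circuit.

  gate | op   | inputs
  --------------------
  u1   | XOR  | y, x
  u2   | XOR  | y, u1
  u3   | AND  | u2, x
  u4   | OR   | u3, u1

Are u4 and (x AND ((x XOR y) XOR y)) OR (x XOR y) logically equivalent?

Yes

u1 = y XOR x
u2 = y XOR u1 = y XOR (y XOR x)
u3 = u2 AND x = (y XOR (y XOR x)) AND x
u4 = u3 OR u1 = ((y XOR (y XOR x)) AND x) OR (y XOR x)
At x=0, y=0: circuit gives 0, formula gives 0.
At x=0, y=1: circuit gives 1, formula gives 1.
Agrees on all 4 inputs.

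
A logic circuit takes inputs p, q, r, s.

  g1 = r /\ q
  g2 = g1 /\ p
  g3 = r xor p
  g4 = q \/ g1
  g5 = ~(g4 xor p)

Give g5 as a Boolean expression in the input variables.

g1 = r /\ q
g4 = q \/ g1 = q \/ (r /\ q)
g5 = ~(g4 xor p) = ~((q \/ (r /\ q)) xor p)

~((q \/ (r /\ q)) xor p)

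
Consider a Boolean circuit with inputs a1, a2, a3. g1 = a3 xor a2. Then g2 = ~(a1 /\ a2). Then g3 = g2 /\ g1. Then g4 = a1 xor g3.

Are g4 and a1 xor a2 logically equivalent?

g1 = a3 xor a2
g2 = ~(a1 /\ a2)
g3 = g2 /\ g1 = (~(a1 /\ a2)) /\ (a3 xor a2)
g4 = a1 xor g3 = a1 xor ((~(a1 /\ a2)) /\ (a3 xor a2))
At a1=0, a2=0, a3=1: circuit gives 1, formula gives 0.

No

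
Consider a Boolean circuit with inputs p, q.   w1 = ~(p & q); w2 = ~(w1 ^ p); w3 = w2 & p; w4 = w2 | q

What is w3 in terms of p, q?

(~((~(p & q)) ^ p)) & p

w1 = ~(p & q)
w2 = ~(w1 ^ p) = ~((~(p & q)) ^ p)
w3 = w2 & p = (~((~(p & q)) ^ p)) & p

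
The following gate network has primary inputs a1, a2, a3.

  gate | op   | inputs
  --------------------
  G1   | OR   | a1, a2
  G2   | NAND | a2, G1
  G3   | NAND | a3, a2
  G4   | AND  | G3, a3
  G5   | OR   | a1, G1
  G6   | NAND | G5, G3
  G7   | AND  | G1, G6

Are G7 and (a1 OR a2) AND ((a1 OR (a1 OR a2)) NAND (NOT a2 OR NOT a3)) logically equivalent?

G1 = a1 OR a2
G3 = a3 NAND a2
G5 = a1 OR G1 = a1 OR (a1 OR a2)
G6 = G5 NAND G3 = (a1 OR (a1 OR a2)) NAND (a3 NAND a2)
G7 = G1 AND G6 = (a1 OR a2) AND ((a1 OR (a1 OR a2)) NAND (a3 NAND a2))
At a1=0, a2=0, a3=0: circuit gives 0, formula gives 0.
At a1=0, a2=1, a3=1: circuit gives 1, formula gives 1.
Agrees on all 8 inputs.

Yes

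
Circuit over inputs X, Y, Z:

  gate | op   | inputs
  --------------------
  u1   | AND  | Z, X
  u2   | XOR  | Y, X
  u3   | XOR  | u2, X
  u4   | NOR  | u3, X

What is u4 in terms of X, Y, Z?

u2 = Y XOR X
u3 = u2 XOR X = (Y XOR X) XOR X
u4 = u3 NOR X = ((Y XOR X) XOR X) NOR X

((Y XOR X) XOR X) NOR X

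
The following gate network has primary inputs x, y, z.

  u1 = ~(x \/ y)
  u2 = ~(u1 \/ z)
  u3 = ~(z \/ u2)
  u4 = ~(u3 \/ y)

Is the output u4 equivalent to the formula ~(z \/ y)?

No

u1 = ~(x \/ y)
u2 = ~(u1 \/ z) = ~((~(x \/ y)) \/ z)
u3 = ~(z \/ u2) = ~(z \/ (~((~(x \/ y)) \/ z)))
u4 = ~(u3 \/ y) = ~((~(z \/ (~((~(x \/ y)) \/ z)))) \/ y)
At x=0, y=0, z=0: circuit gives 0, formula gives 1.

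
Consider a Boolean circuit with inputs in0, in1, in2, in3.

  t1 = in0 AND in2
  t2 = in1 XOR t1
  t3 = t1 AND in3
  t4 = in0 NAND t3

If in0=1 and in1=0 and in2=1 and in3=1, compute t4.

t1 = 1 AND 1 = 1
t3 = 1 AND 1 = 1
t4 = 1 NAND 1 = 0

0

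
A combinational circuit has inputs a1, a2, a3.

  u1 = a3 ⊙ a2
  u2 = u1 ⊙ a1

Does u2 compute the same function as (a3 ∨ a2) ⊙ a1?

No

u1 = a3 ⊙ a2
u2 = u1 ⊙ a1 = (a3 ⊙ a2) ⊙ a1
At a1=0, a2=0, a3=0: circuit gives 0, formula gives 1.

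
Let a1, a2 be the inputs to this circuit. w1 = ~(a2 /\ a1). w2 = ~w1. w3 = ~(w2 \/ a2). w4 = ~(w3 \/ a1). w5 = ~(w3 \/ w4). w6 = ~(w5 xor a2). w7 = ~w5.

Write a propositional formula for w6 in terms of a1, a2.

w1 = ~(a2 /\ a1)
w2 = ~w1 = ~(~(a2 /\ a1))
w3 = ~(w2 \/ a2) = ~(~(~(a2 /\ a1)) \/ a2)
w4 = ~(w3 \/ a1) = ~((~(~(~(a2 /\ a1)) \/ a2)) \/ a1)
w5 = ~(w3 \/ w4) = ~((~(~(~(a2 /\ a1)) \/ a2)) \/ (~((~(~(~(a2 /\ a1)) \/ a2)) \/ a1)))
w6 = ~(w5 xor a2) = ~((~((~(~(~(a2 /\ a1)) \/ a2)) \/ (~((~(~(~(a2 /\ a1)) \/ a2)) \/ a1)))) xor a2)

~((~((~(~(~(a2 /\ a1)) \/ a2)) \/ (~((~(~(~(a2 /\ a1)) \/ a2)) \/ a1)))) xor a2)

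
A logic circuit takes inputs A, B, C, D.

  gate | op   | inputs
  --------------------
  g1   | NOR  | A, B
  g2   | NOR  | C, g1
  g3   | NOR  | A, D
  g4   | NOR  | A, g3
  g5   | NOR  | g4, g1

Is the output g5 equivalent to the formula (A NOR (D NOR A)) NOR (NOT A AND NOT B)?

Yes

g1 = A NOR B
g3 = A NOR D
g4 = A NOR g3 = A NOR (A NOR D)
g5 = g4 NOR g1 = (A NOR (A NOR D)) NOR (A NOR B)
At A=0, B=0, C=0, D=0: circuit gives 0, formula gives 0.
At A=0, B=1, C=0, D=0: circuit gives 1, formula gives 1.
Agrees on all 16 inputs.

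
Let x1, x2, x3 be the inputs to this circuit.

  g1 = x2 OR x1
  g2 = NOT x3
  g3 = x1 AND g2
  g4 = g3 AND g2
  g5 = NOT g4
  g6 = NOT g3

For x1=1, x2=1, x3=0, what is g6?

g2 = NOT 0 = 1
g3 = 1 AND 1 = 1
g6 = NOT 1 = 0

0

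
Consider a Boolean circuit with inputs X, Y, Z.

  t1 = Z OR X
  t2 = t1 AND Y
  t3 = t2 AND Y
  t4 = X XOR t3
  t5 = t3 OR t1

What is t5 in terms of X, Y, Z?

t1 = Z OR X
t2 = t1 AND Y = (Z OR X) AND Y
t3 = t2 AND Y = ((Z OR X) AND Y) AND Y
t5 = t3 OR t1 = (((Z OR X) AND Y) AND Y) OR (Z OR X)

(((Z OR X) AND Y) AND Y) OR (Z OR X)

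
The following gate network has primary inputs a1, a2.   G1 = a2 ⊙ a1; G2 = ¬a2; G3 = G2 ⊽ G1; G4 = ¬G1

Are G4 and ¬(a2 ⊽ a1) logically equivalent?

G1 = a2 ⊙ a1
G4 = ¬G1 = ¬(a2 ⊙ a1)
At a1=1, a2=1: circuit gives 0, formula gives 1.

No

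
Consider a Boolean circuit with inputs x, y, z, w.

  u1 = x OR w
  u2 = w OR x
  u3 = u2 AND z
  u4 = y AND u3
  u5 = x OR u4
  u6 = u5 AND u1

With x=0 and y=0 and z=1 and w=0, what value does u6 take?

u1 = 0 OR 0 = 0
u2 = 0 OR 0 = 0
u3 = 0 AND 1 = 0
u4 = 0 AND 0 = 0
u5 = 0 OR 0 = 0
u6 = 0 AND 0 = 0

0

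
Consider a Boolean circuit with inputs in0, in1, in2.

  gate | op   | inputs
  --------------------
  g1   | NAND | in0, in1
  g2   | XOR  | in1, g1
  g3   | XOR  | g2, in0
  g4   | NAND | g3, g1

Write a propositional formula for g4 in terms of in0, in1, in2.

g1 = in0 NAND in1
g2 = in1 XOR g1 = in1 XOR (in0 NAND in1)
g3 = g2 XOR in0 = (in1 XOR (in0 NAND in1)) XOR in0
g4 = g3 NAND g1 = ((in1 XOR (in0 NAND in1)) XOR in0) NAND (in0 NAND in1)

((in1 XOR (in0 NAND in1)) XOR in0) NAND (in0 NAND in1)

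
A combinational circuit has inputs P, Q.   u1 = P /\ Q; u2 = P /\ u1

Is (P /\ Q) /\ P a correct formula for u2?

Yes

u1 = P /\ Q
u2 = P /\ u1 = P /\ (P /\ Q)
At P=0, Q=0: circuit gives 0, formula gives 0.
At P=1, Q=1: circuit gives 1, formula gives 1.
Agrees on all 4 inputs.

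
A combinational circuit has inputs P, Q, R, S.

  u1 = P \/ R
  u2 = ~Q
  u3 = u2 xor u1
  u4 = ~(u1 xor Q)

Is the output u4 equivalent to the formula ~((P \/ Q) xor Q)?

u1 = P \/ R
u4 = ~(u1 xor Q) = ~((P \/ R) xor Q)
At P=0, Q=0, R=1, S=0: circuit gives 0, formula gives 1.

No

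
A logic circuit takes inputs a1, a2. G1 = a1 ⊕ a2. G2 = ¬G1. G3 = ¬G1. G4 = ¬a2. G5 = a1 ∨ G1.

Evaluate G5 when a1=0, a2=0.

G1 = 0 ⊕ 0 = 0
G5 = 0 ∨ 0 = 0

0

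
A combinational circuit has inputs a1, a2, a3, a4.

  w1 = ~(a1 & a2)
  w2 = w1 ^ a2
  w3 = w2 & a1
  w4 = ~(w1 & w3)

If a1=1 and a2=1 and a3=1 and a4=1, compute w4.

w1 = ~(1 & 1) = 0
w2 = 0 ^ 1 = 1
w3 = 1 & 1 = 1
w4 = ~(0 & 1) = 1

1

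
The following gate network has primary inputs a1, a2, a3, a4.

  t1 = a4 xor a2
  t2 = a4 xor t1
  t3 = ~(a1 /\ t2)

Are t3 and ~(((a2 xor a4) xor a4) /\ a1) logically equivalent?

Yes

t1 = a4 xor a2
t2 = a4 xor t1 = a4 xor (a4 xor a2)
t3 = ~(a1 /\ t2) = ~(a1 /\ (a4 xor (a4 xor a2)))
At a1=1, a2=1, a3=0, a4=0: circuit gives 0, formula gives 0.
At a1=0, a2=0, a3=0, a4=0: circuit gives 1, formula gives 1.
Agrees on all 16 inputs.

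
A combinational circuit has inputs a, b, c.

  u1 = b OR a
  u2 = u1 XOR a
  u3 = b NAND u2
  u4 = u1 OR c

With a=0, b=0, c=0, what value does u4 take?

u1 = 0 OR 0 = 0
u4 = 0 OR 0 = 0

0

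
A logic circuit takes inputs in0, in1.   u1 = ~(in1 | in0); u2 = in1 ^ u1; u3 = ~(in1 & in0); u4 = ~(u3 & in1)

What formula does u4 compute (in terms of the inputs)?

u3 = ~(in1 & in0)
u4 = ~(u3 & in1) = ~((~(in1 & in0)) & in1)

~((~(in1 & in0)) & in1)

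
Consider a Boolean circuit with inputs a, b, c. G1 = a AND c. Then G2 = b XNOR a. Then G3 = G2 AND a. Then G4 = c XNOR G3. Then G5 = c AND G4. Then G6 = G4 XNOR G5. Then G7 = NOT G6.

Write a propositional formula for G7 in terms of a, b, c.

G2 = b XNOR a
G3 = G2 AND a = (b XNOR a) AND a
G4 = c XNOR G3 = c XNOR ((b XNOR a) AND a)
G5 = c AND G4 = c AND (c XNOR ((b XNOR a) AND a))
G6 = G4 XNOR G5 = (c XNOR ((b XNOR a) AND a)) XNOR (c AND (c XNOR ((b XNOR a) AND a)))
G7 = NOT G6 = NOT ((c XNOR ((b XNOR a) AND a)) XNOR (c AND (c XNOR ((b XNOR a) AND a))))

NOT ((c XNOR ((b XNOR a) AND a)) XNOR (c AND (c XNOR ((b XNOR a) AND a))))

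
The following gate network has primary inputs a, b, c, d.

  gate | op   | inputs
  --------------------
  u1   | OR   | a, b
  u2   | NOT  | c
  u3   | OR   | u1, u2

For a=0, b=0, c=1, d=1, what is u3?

u1 = 0 OR 0 = 0
u2 = NOT 1 = 0
u3 = 0 OR 0 = 0

0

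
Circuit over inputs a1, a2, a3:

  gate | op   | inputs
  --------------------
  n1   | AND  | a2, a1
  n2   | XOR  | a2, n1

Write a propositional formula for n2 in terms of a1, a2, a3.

n1 = a2 AND a1
n2 = a2 XOR n1 = a2 XOR (a2 AND a1)

a2 XOR (a2 AND a1)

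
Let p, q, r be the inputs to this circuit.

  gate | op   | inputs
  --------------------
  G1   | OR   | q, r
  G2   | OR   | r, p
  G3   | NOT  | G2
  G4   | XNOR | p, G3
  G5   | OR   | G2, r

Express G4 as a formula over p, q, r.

G2 = r OR p
G3 = NOT G2 = NOT (r OR p)
G4 = p XNOR G3 = p XNOR NOT (r OR p)

p XNOR NOT (r OR p)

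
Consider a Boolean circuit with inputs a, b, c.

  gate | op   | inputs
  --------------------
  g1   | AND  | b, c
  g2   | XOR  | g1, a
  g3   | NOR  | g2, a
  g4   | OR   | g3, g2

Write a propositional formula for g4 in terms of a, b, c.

g1 = b AND c
g2 = g1 XOR a = (b AND c) XOR a
g3 = g2 NOR a = ((b AND c) XOR a) NOR a
g4 = g3 OR g2 = (((b AND c) XOR a) NOR a) OR ((b AND c) XOR a)

(((b AND c) XOR a) NOR a) OR ((b AND c) XOR a)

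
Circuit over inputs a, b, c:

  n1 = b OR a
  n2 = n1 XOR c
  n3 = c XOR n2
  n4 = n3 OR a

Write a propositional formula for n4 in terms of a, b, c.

n1 = b OR a
n2 = n1 XOR c = (b OR a) XOR c
n3 = c XOR n2 = c XOR ((b OR a) XOR c)
n4 = n3 OR a = (c XOR ((b OR a) XOR c)) OR a

(c XOR ((b OR a) XOR c)) OR a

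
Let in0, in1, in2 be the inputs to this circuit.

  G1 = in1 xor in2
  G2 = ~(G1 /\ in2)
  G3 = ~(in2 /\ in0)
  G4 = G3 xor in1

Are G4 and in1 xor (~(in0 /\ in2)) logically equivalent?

G3 = ~(in2 /\ in0)
G4 = G3 xor in1 = (~(in2 /\ in0)) xor in1
At in0=0, in1=1, in2=0: circuit gives 0, formula gives 0.
At in0=0, in1=0, in2=0: circuit gives 1, formula gives 1.
Agrees on all 8 inputs.

Yes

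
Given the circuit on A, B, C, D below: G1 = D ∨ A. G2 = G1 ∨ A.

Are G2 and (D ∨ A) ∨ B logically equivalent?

G1 = D ∨ A
G2 = G1 ∨ A = (D ∨ A) ∨ A
At A=0, B=1, C=0, D=0: circuit gives 0, formula gives 1.

No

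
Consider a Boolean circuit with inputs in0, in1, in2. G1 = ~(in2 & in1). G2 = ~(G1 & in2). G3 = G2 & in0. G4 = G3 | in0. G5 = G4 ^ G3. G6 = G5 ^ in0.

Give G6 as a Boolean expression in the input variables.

((((~((~(in2 & in1)) & in2)) & in0) | in0) ^ ((~((~(in2 & in1)) & in2)) & in0)) ^ in0

G1 = ~(in2 & in1)
G2 = ~(G1 & in2) = ~((~(in2 & in1)) & in2)
G3 = G2 & in0 = (~((~(in2 & in1)) & in2)) & in0
G4 = G3 | in0 = ((~((~(in2 & in1)) & in2)) & in0) | in0
G5 = G4 ^ G3 = (((~((~(in2 & in1)) & in2)) & in0) | in0) ^ ((~((~(in2 & in1)) & in2)) & in0)
G6 = G5 ^ in0 = ((((~((~(in2 & in1)) & in2)) & in0) | in0) ^ ((~((~(in2 & in1)) & in2)) & in0)) ^ in0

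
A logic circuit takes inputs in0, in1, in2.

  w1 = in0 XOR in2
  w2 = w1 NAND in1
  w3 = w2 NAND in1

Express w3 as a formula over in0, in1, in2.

((in0 XOR in2) NAND in1) NAND in1

w1 = in0 XOR in2
w2 = w1 NAND in1 = (in0 XOR in2) NAND in1
w3 = w2 NAND in1 = ((in0 XOR in2) NAND in1) NAND in1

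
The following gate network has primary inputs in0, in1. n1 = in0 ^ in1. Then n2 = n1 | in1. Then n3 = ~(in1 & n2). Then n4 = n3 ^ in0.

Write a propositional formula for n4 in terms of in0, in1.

(~(in1 & ((in0 ^ in1) | in1))) ^ in0

n1 = in0 ^ in1
n2 = n1 | in1 = (in0 ^ in1) | in1
n3 = ~(in1 & n2) = ~(in1 & ((in0 ^ in1) | in1))
n4 = n3 ^ in0 = (~(in1 & ((in0 ^ in1) | in1))) ^ in0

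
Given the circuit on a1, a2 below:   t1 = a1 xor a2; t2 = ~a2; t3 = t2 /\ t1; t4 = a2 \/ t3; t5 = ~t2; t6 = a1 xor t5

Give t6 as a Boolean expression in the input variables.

a1 xor ~~a2

t2 = ~a2
t5 = ~t2 = ~~a2
t6 = a1 xor t5 = a1 xor ~~a2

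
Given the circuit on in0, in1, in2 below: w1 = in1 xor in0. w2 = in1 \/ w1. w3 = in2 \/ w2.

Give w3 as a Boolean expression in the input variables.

w1 = in1 xor in0
w2 = in1 \/ w1 = in1 \/ (in1 xor in0)
w3 = in2 \/ w2 = in2 \/ (in1 \/ (in1 xor in0))

in2 \/ (in1 \/ (in1 xor in0))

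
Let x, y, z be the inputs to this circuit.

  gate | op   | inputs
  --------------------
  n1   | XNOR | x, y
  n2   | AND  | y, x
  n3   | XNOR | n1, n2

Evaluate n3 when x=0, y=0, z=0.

n1 = 0 XNOR 0 = 1
n2 = 0 AND 0 = 0
n3 = 1 XNOR 0 = 0

0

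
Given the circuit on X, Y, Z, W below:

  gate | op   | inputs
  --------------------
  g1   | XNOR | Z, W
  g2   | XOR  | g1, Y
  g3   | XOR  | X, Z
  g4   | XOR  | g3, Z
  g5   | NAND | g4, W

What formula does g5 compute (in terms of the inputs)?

g3 = X XOR Z
g4 = g3 XOR Z = (X XOR Z) XOR Z
g5 = g4 NAND W = ((X XOR Z) XOR Z) NAND W

((X XOR Z) XOR Z) NAND W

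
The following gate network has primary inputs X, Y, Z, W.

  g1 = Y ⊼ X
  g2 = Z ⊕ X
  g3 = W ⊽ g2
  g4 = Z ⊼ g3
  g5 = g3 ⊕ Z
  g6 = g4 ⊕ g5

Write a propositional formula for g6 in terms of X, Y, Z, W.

g2 = Z ⊕ X
g3 = W ⊽ g2 = W ⊽ (Z ⊕ X)
g4 = Z ⊼ g3 = Z ⊼ (W ⊽ (Z ⊕ X))
g5 = g3 ⊕ Z = (W ⊽ (Z ⊕ X)) ⊕ Z
g6 = g4 ⊕ g5 = (Z ⊼ (W ⊽ (Z ⊕ X))) ⊕ ((W ⊽ (Z ⊕ X)) ⊕ Z)

(Z ⊼ (W ⊽ (Z ⊕ X))) ⊕ ((W ⊽ (Z ⊕ X)) ⊕ Z)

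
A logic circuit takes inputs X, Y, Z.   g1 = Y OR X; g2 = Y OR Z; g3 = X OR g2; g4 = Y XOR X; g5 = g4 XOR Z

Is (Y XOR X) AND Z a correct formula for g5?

No

g4 = Y XOR X
g5 = g4 XOR Z = (Y XOR X) XOR Z
At X=0, Y=0, Z=1: circuit gives 1, formula gives 0.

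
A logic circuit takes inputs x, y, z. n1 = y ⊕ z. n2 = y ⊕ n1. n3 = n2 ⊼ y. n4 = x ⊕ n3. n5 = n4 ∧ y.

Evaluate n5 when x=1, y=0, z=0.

n1 = 0 ⊕ 0 = 0
n2 = 0 ⊕ 0 = 0
n3 = 0 ⊼ 0 = 1
n4 = 1 ⊕ 1 = 0
n5 = 0 ∧ 0 = 0

0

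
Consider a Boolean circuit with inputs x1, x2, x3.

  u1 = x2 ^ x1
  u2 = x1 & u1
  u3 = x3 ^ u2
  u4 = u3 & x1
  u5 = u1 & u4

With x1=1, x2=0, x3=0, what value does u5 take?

u1 = 0 ^ 1 = 1
u2 = 1 & 1 = 1
u3 = 0 ^ 1 = 1
u4 = 1 & 1 = 1
u5 = 1 & 1 = 1

1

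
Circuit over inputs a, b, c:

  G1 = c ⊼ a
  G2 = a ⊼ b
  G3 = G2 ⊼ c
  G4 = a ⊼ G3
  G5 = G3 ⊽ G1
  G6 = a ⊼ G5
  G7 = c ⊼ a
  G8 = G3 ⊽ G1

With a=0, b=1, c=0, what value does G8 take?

0

G1 = 0 ⊼ 0 = 1
G2 = 0 ⊼ 1 = 1
G3 = 1 ⊼ 0 = 1
G8 = 1 ⊽ 1 = 0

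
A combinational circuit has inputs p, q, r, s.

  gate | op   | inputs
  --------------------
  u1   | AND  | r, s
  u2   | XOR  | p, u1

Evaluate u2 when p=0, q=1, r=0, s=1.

u1 = 0 AND 1 = 0
u2 = 0 XOR 0 = 0

0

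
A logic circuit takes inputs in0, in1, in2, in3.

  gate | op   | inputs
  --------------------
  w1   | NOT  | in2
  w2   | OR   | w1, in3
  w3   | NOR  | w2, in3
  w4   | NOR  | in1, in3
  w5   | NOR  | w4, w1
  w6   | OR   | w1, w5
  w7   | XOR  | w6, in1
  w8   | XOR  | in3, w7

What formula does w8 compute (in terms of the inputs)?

in3 XOR ((NOT in2 OR ((in1 NOR in3) NOR NOT in2)) XOR in1)

w1 = NOT in2
w4 = in1 NOR in3
w5 = w4 NOR w1 = (in1 NOR in3) NOR NOT in2
w6 = w1 OR w5 = NOT in2 OR ((in1 NOR in3) NOR NOT in2)
w7 = w6 XOR in1 = (NOT in2 OR ((in1 NOR in3) NOR NOT in2)) XOR in1
w8 = in3 XOR w7 = in3 XOR ((NOT in2 OR ((in1 NOR in3) NOR NOT in2)) XOR in1)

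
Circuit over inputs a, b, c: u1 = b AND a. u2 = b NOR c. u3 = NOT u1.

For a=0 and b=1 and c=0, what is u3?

1

u1 = 1 AND 0 = 0
u3 = NOT 0 = 1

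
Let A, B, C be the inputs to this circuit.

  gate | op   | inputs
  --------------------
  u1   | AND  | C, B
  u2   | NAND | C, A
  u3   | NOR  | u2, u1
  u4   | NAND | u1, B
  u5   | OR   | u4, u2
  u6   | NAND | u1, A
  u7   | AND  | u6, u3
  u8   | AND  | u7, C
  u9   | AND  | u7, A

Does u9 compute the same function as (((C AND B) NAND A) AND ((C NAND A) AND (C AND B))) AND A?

No

u1 = C AND B
u2 = C NAND A
u3 = u2 NOR u1 = (C NAND A) NOR (C AND B)
u6 = u1 NAND A = (C AND B) NAND A
u7 = u6 AND u3 = ((C AND B) NAND A) AND ((C NAND A) NOR (C AND B))
u9 = u7 AND A = (((C AND B) NAND A) AND ((C NAND A) NOR (C AND B))) AND A
At A=1, B=0, C=1: circuit gives 1, formula gives 0.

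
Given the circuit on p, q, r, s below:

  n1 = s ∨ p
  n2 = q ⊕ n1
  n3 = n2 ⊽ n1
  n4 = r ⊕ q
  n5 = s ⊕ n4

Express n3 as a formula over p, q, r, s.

n1 = s ∨ p
n2 = q ⊕ n1 = q ⊕ (s ∨ p)
n3 = n2 ⊽ n1 = (q ⊕ (s ∨ p)) ⊽ (s ∨ p)

(q ⊕ (s ∨ p)) ⊽ (s ∨ p)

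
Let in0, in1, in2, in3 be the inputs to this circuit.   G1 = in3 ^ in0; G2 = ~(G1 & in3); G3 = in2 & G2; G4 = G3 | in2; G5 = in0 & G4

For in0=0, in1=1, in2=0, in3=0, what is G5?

0

G1 = 0 ^ 0 = 0
G2 = ~(0 & 0) = 1
G3 = 0 & 1 = 0
G4 = 0 | 0 = 0
G5 = 0 & 0 = 0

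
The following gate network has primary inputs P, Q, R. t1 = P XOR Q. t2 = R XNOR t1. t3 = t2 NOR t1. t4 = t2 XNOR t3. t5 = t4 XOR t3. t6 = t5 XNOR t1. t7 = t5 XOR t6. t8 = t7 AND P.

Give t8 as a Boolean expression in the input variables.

t1 = P XOR Q
t2 = R XNOR t1 = R XNOR (P XOR Q)
t3 = t2 NOR t1 = (R XNOR (P XOR Q)) NOR (P XOR Q)
t4 = t2 XNOR t3 = (R XNOR (P XOR Q)) XNOR ((R XNOR (P XOR Q)) NOR (P XOR Q))
t5 = t4 XOR t3 = ((R XNOR (P XOR Q)) XNOR ((R XNOR (P XOR Q)) NOR (P XOR Q))) XOR ((R XNOR (P XOR Q)) NOR (P XOR Q))
t6 = t5 XNOR t1 = (((R XNOR (P XOR Q)) XNOR ((R XNOR (P XOR Q)) NOR (P XOR Q))) XOR ((R XNOR (P XOR Q)) NOR (P XOR Q))) XNOR (P XOR Q)
t7 = t5 XOR t6 = (((R XNOR (P XOR Q)) XNOR ((R XNOR (P XOR Q)) NOR (P XOR Q))) XOR ((R XNOR (P XOR Q)) NOR (P XOR Q))) XOR ((((R XNOR (P XOR Q)) XNOR ((R XNOR (P XOR Q)) NOR (P XOR Q))) XOR ((R XNOR (P XOR Q)) NOR (P XOR Q))) XNOR (P XOR Q))
t8 = t7 AND P = ((((R XNOR (P XOR Q)) XNOR ((R XNOR (P XOR Q)) NOR (P XOR Q))) XOR ((R XNOR (P XOR Q)) NOR (P XOR Q))) XOR ((((R XNOR (P XOR Q)) XNOR ((R XNOR (P XOR Q)) NOR (P XOR Q))) XOR ((R XNOR (P XOR Q)) NOR (P XOR Q))) XNOR (P XOR Q))) AND P

((((R XNOR (P XOR Q)) XNOR ((R XNOR (P XOR Q)) NOR (P XOR Q))) XOR ((R XNOR (P XOR Q)) NOR (P XOR Q))) XOR ((((R XNOR (P XOR Q)) XNOR ((R XNOR (P XOR Q)) NOR (P XOR Q))) XOR ((R XNOR (P XOR Q)) NOR (P XOR Q))) XNOR (P XOR Q))) AND P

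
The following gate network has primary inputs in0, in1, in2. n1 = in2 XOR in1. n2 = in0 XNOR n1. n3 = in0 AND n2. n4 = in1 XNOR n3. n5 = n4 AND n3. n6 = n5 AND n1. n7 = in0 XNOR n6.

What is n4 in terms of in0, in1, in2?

in1 XNOR (in0 AND (in0 XNOR (in2 XOR in1)))

n1 = in2 XOR in1
n2 = in0 XNOR n1 = in0 XNOR (in2 XOR in1)
n3 = in0 AND n2 = in0 AND (in0 XNOR (in2 XOR in1))
n4 = in1 XNOR n3 = in1 XNOR (in0 AND (in0 XNOR (in2 XOR in1)))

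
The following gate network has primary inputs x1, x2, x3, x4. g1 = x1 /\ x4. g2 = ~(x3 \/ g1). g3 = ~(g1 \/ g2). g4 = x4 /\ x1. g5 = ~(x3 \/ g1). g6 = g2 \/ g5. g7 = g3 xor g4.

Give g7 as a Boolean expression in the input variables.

(~((x1 /\ x4) \/ (~(x3 \/ (x1 /\ x4))))) xor (x4 /\ x1)

g1 = x1 /\ x4
g2 = ~(x3 \/ g1) = ~(x3 \/ (x1 /\ x4))
g3 = ~(g1 \/ g2) = ~((x1 /\ x4) \/ (~(x3 \/ (x1 /\ x4))))
g4 = x4 /\ x1
g7 = g3 xor g4 = (~((x1 /\ x4) \/ (~(x3 \/ (x1 /\ x4))))) xor (x4 /\ x1)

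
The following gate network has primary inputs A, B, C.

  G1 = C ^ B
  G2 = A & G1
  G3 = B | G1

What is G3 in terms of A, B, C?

G1 = C ^ B
G3 = B | G1 = B | (C ^ B)

B | (C ^ B)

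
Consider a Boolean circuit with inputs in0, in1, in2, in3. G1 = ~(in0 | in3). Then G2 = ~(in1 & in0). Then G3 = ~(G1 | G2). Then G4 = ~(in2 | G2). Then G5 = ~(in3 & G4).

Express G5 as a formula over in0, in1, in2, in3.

G2 = ~(in1 & in0)
G4 = ~(in2 | G2) = ~(in2 | (~(in1 & in0)))
G5 = ~(in3 & G4) = ~(in3 & (~(in2 | (~(in1 & in0)))))

~(in3 & (~(in2 | (~(in1 & in0)))))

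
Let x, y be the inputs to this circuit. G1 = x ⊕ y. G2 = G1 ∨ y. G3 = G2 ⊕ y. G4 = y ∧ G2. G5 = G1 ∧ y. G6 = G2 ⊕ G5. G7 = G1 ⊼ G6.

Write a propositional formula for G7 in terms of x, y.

G1 = x ⊕ y
G2 = G1 ∨ y = (x ⊕ y) ∨ y
G5 = G1 ∧ y = (x ⊕ y) ∧ y
G6 = G2 ⊕ G5 = ((x ⊕ y) ∨ y) ⊕ ((x ⊕ y) ∧ y)
G7 = G1 ⊼ G6 = (x ⊕ y) ⊼ (((x ⊕ y) ∨ y) ⊕ ((x ⊕ y) ∧ y))

(x ⊕ y) ⊼ (((x ⊕ y) ∨ y) ⊕ ((x ⊕ y) ∧ y))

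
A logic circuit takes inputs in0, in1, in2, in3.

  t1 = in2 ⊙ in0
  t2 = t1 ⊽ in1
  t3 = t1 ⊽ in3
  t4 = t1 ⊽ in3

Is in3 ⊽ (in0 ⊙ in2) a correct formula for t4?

t1 = in2 ⊙ in0
t4 = t1 ⊽ in3 = (in2 ⊙ in0) ⊽ in3
At in0=0, in1=0, in2=0, in3=0: circuit gives 0, formula gives 0.
At in0=0, in1=0, in2=1, in3=0: circuit gives 1, formula gives 1.
Agrees on all 16 inputs.

Yes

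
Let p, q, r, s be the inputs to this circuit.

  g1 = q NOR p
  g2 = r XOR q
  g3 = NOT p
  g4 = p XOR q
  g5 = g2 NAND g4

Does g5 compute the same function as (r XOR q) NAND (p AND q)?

g2 = r XOR q
g4 = p XOR q
g5 = g2 NAND g4 = (r XOR q) NAND (p XOR q)
At p=0, q=1, r=0, s=0: circuit gives 0, formula gives 1.

No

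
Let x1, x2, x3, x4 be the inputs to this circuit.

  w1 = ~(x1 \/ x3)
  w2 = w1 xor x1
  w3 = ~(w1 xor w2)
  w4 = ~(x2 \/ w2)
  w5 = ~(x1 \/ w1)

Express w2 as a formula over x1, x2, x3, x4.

w1 = ~(x1 \/ x3)
w2 = w1 xor x1 = (~(x1 \/ x3)) xor x1

(~(x1 \/ x3)) xor x1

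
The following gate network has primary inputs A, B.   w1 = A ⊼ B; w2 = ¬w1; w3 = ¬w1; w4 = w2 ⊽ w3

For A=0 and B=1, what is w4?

1

w1 = 0 ⊼ 1 = 1
w2 = ¬1 = 0
w3 = ¬1 = 0
w4 = 0 ⊽ 0 = 1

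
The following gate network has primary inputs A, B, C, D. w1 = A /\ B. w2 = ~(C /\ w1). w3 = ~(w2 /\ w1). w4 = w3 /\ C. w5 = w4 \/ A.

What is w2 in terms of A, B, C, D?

~(C /\ (A /\ B))

w1 = A /\ B
w2 = ~(C /\ w1) = ~(C /\ (A /\ B))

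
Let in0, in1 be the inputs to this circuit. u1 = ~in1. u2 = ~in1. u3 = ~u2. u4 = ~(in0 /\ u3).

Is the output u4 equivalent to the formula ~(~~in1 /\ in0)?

Yes

u2 = ~in1
u3 = ~u2 = ~~in1
u4 = ~(in0 /\ u3) = ~(in0 /\ ~~in1)
At in0=1, in1=1: circuit gives 0, formula gives 0.
At in0=0, in1=0: circuit gives 1, formula gives 1.
Agrees on all 4 inputs.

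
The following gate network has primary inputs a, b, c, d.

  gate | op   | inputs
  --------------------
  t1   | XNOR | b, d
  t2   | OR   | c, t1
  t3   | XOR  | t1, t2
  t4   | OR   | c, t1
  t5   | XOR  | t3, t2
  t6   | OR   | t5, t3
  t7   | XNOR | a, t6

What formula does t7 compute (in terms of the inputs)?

t1 = b XNOR d
t2 = c OR t1 = c OR (b XNOR d)
t3 = t1 XOR t2 = (b XNOR d) XOR (c OR (b XNOR d))
t5 = t3 XOR t2 = ((b XNOR d) XOR (c OR (b XNOR d))) XOR (c OR (b XNOR d))
t6 = t5 OR t3 = (((b XNOR d) XOR (c OR (b XNOR d))) XOR (c OR (b XNOR d))) OR ((b XNOR d) XOR (c OR (b XNOR d)))
t7 = a XNOR t6 = a XNOR ((((b XNOR d) XOR (c OR (b XNOR d))) XOR (c OR (b XNOR d))) OR ((b XNOR d) XOR (c OR (b XNOR d))))

a XNOR ((((b XNOR d) XOR (c OR (b XNOR d))) XOR (c OR (b XNOR d))) OR ((b XNOR d) XOR (c OR (b XNOR d))))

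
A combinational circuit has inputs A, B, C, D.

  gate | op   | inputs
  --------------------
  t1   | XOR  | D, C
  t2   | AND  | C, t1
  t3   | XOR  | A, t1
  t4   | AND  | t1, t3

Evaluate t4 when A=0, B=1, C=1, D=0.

t1 = 0 XOR 1 = 1
t3 = 0 XOR 1 = 1
t4 = 1 AND 1 = 1

1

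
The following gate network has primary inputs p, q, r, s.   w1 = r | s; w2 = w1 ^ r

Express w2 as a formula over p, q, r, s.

(r | s) ^ r

w1 = r | s
w2 = w1 ^ r = (r | s) ^ r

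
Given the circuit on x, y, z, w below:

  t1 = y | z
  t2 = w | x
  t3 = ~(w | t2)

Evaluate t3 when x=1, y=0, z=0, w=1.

t2 = 1 | 1 = 1
t3 = ~(1 | 1) = 0

0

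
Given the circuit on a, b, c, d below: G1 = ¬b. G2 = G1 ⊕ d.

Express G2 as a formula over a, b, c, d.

G1 = ¬b
G2 = G1 ⊕ d = ¬b ⊕ d

¬b ⊕ d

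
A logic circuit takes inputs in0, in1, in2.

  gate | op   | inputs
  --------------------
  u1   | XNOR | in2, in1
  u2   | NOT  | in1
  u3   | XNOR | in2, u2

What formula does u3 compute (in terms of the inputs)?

in2 XNOR NOT in1

u2 = NOT in1
u3 = in2 XNOR u2 = in2 XNOR NOT in1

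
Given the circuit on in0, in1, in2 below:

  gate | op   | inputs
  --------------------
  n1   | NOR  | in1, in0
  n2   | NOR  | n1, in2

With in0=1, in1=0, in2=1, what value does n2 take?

n1 = 0 NOR 1 = 0
n2 = 0 NOR 1 = 0

0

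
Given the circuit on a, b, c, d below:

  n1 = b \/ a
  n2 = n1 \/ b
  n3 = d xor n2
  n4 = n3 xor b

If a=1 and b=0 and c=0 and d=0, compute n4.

n1 = 0 \/ 1 = 1
n2 = 1 \/ 0 = 1
n3 = 0 xor 1 = 1
n4 = 1 xor 0 = 1

1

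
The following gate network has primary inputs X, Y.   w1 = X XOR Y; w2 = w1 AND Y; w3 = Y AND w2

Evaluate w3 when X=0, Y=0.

0

w1 = 0 XOR 0 = 0
w2 = 0 AND 0 = 0
w3 = 0 AND 0 = 0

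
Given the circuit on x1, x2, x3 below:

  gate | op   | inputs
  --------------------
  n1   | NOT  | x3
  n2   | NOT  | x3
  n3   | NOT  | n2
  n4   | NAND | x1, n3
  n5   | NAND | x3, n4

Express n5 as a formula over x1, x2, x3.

x3 NAND (x1 NAND NOT NOT x3)

n2 = NOT x3
n3 = NOT n2 = NOT NOT x3
n4 = x1 NAND n3 = x1 NAND NOT NOT x3
n5 = x3 NAND n4 = x3 NAND (x1 NAND NOT NOT x3)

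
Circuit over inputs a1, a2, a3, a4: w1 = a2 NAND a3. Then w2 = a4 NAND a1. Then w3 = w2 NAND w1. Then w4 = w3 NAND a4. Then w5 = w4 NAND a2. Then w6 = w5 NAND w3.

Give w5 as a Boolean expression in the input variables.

w1 = a2 NAND a3
w2 = a4 NAND a1
w3 = w2 NAND w1 = (a4 NAND a1) NAND (a2 NAND a3)
w4 = w3 NAND a4 = ((a4 NAND a1) NAND (a2 NAND a3)) NAND a4
w5 = w4 NAND a2 = (((a4 NAND a1) NAND (a2 NAND a3)) NAND a4) NAND a2

(((a4 NAND a1) NAND (a2 NAND a3)) NAND a4) NAND a2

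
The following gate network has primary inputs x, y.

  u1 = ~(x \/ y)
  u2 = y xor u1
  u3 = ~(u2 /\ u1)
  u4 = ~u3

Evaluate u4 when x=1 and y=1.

u1 = ~(1 \/ 1) = 0
u2 = 1 xor 0 = 1
u3 = ~(1 /\ 0) = 1
u4 = ~1 = 0

0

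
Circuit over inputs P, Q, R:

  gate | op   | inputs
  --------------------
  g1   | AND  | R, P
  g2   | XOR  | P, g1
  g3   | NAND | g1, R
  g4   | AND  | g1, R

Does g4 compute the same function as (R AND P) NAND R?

No

g1 = R AND P
g4 = g1 AND R = (R AND P) AND R
At P=0, Q=0, R=0: circuit gives 0, formula gives 1.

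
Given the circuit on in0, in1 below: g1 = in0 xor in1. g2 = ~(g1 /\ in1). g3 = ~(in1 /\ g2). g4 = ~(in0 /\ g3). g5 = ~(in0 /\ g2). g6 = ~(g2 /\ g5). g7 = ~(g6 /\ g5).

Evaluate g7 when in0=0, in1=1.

g1 = 0 xor 1 = 1
g2 = ~(1 /\ 1) = 0
g5 = ~(0 /\ 0) = 1
g6 = ~(0 /\ 1) = 1
g7 = ~(1 /\ 1) = 0

0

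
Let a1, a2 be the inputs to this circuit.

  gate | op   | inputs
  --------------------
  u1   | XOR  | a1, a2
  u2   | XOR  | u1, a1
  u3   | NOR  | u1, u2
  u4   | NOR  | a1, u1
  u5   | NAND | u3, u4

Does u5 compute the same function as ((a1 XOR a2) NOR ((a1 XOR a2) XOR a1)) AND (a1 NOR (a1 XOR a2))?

No

u1 = a1 XOR a2
u2 = u1 XOR a1 = (a1 XOR a2) XOR a1
u3 = u1 NOR u2 = (a1 XOR a2) NOR ((a1 XOR a2) XOR a1)
u4 = a1 NOR u1 = a1 NOR (a1 XOR a2)
u5 = u3 NAND u4 = ((a1 XOR a2) NOR ((a1 XOR a2) XOR a1)) NAND (a1 NOR (a1 XOR a2))
At a1=0, a2=0: circuit gives 0, formula gives 1.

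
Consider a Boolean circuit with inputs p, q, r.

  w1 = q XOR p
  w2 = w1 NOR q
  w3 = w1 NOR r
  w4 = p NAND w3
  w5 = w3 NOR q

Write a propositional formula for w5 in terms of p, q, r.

((q XOR p) NOR r) NOR q

w1 = q XOR p
w3 = w1 NOR r = (q XOR p) NOR r
w5 = w3 NOR q = ((q XOR p) NOR r) NOR q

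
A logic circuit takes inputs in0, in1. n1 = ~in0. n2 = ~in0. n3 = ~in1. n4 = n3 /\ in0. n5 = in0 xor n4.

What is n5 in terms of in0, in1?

in0 xor (~in1 /\ in0)

n3 = ~in1
n4 = n3 /\ in0 = ~in1 /\ in0
n5 = in0 xor n4 = in0 xor (~in1 /\ in0)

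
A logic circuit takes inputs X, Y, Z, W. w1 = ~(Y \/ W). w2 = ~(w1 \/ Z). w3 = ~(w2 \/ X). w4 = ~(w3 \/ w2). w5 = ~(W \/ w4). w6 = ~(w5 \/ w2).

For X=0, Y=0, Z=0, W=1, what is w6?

0

w1 = ~(0 \/ 1) = 0
w2 = ~(0 \/ 0) = 1
w3 = ~(1 \/ 0) = 0
w4 = ~(0 \/ 1) = 0
w5 = ~(1 \/ 0) = 0
w6 = ~(0 \/ 1) = 0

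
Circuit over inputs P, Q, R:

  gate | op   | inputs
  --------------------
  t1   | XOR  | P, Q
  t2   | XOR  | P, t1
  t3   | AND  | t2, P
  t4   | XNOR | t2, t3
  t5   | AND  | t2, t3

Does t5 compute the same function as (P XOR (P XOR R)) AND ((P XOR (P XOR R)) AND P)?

No

t1 = P XOR Q
t2 = P XOR t1 = P XOR (P XOR Q)
t3 = t2 AND P = (P XOR (P XOR Q)) AND P
t5 = t2 AND t3 = (P XOR (P XOR Q)) AND ((P XOR (P XOR Q)) AND P)
At P=1, Q=0, R=1: circuit gives 0, formula gives 1.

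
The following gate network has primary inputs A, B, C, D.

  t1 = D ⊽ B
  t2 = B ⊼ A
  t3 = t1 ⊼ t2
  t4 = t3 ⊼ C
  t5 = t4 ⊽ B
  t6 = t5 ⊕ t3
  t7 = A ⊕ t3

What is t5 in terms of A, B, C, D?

t1 = D ⊽ B
t2 = B ⊼ A
t3 = t1 ⊼ t2 = (D ⊽ B) ⊼ (B ⊼ A)
t4 = t3 ⊼ C = ((D ⊽ B) ⊼ (B ⊼ A)) ⊼ C
t5 = t4 ⊽ B = (((D ⊽ B) ⊼ (B ⊼ A)) ⊼ C) ⊽ B

(((D ⊽ B) ⊼ (B ⊼ A)) ⊼ C) ⊽ B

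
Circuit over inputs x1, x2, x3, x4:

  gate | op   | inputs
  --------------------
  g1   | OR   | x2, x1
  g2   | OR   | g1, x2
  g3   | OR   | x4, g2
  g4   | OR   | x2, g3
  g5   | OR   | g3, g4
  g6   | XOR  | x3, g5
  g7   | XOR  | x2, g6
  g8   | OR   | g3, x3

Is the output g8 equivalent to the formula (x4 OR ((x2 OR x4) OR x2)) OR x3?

No

g1 = x2 OR x1
g2 = g1 OR x2 = (x2 OR x1) OR x2
g3 = x4 OR g2 = x4 OR ((x2 OR x1) OR x2)
g8 = g3 OR x3 = (x4 OR ((x2 OR x1) OR x2)) OR x3
At x1=1, x2=0, x3=0, x4=0: circuit gives 1, formula gives 0.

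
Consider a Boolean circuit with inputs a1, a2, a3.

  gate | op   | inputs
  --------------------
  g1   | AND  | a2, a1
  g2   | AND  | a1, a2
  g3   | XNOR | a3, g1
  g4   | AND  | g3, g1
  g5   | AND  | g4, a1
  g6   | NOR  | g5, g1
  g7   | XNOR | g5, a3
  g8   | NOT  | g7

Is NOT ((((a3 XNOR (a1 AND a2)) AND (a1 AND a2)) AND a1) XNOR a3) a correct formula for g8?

g1 = a2 AND a1
g3 = a3 XNOR g1 = a3 XNOR (a2 AND a1)
g4 = g3 AND g1 = (a3 XNOR (a2 AND a1)) AND (a2 AND a1)
g5 = g4 AND a1 = ((a3 XNOR (a2 AND a1)) AND (a2 AND a1)) AND a1
g7 = g5 XNOR a3 = (((a3 XNOR (a2 AND a1)) AND (a2 AND a1)) AND a1) XNOR a3
g8 = NOT g7 = NOT ((((a3 XNOR (a2 AND a1)) AND (a2 AND a1)) AND a1) XNOR a3)
At a1=0, a2=0, a3=0: circuit gives 0, formula gives 0.
At a1=0, a2=0, a3=1: circuit gives 1, formula gives 1.
Agrees on all 8 inputs.

Yes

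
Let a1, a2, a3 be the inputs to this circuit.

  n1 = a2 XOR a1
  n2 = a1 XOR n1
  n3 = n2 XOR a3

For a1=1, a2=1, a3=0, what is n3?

n1 = 1 XOR 1 = 0
n2 = 1 XOR 0 = 1
n3 = 1 XOR 0 = 1

1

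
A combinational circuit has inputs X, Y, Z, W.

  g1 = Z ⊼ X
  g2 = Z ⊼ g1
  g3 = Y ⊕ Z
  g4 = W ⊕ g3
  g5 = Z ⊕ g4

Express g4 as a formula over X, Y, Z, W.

g3 = Y ⊕ Z
g4 = W ⊕ g3 = W ⊕ (Y ⊕ Z)

W ⊕ (Y ⊕ Z)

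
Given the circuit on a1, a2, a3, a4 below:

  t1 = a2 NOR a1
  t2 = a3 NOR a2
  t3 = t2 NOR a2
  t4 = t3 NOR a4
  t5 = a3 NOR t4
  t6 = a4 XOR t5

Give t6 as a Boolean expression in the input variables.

t2 = a3 NOR a2
t3 = t2 NOR a2 = (a3 NOR a2) NOR a2
t4 = t3 NOR a4 = ((a3 NOR a2) NOR a2) NOR a4
t5 = a3 NOR t4 = a3 NOR (((a3 NOR a2) NOR a2) NOR a4)
t6 = a4 XOR t5 = a4 XOR (a3 NOR (((a3 NOR a2) NOR a2) NOR a4))

a4 XOR (a3 NOR (((a3 NOR a2) NOR a2) NOR a4))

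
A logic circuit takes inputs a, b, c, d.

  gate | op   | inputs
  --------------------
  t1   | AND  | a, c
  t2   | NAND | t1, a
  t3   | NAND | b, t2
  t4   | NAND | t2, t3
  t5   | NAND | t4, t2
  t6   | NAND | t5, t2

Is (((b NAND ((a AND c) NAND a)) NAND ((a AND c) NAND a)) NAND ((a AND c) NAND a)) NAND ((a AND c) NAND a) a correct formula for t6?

Yes

t1 = a AND c
t2 = t1 NAND a = (a AND c) NAND a
t3 = b NAND t2 = b NAND ((a AND c) NAND a)
t4 = t2 NAND t3 = ((a AND c) NAND a) NAND (b NAND ((a AND c) NAND a))
t5 = t4 NAND t2 = (((a AND c) NAND a) NAND (b NAND ((a AND c) NAND a))) NAND ((a AND c) NAND a)
t6 = t5 NAND t2 = ((((a AND c) NAND a) NAND (b NAND ((a AND c) NAND a))) NAND ((a AND c) NAND a)) NAND ((a AND c) NAND a)
At a=0, b=0, c=0, d=0: circuit gives 0, formula gives 0.
At a=0, b=1, c=0, d=0: circuit gives 1, formula gives 1.
Agrees on all 16 inputs.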